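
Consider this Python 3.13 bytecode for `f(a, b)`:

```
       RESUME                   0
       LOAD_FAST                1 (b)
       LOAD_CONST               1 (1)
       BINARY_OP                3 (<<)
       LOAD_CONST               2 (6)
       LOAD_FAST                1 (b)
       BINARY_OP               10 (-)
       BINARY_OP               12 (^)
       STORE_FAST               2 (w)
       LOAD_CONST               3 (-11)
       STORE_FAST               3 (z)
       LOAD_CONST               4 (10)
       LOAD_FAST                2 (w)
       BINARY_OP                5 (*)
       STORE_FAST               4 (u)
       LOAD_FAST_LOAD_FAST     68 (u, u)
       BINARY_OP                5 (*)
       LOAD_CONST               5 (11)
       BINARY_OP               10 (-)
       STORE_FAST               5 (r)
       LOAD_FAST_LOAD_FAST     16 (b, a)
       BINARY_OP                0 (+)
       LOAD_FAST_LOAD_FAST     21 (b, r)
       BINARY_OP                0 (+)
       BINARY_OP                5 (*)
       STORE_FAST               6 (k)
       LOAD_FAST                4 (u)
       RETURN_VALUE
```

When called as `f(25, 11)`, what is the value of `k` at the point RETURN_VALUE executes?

1299600

LOAD_FAST b → push 11. Stack: [11]
LOAD_CONST → push 1. Stack: [11, 1]
BINARY_OP << → 11 << 1 = 22. Stack: [22]
LOAD_CONST → push 6. Stack: [22, 6]
LOAD_FAST b → push 11. Stack: [22, 6, 11]
BINARY_OP - → 6 - 11 = -5. Stack: [22, -5]
BINARY_OP ^ → 22 ^ -5 = -19. Stack: [-19]
STORE_FAST w → w=-19. Stack: []
LOAD_CONST → push -11. Stack: [-11]
STORE_FAST z → z=-11. Stack: []
LOAD_CONST → push 10. Stack: [10]
LOAD_FAST w → push -19. Stack: [10, -19]
BINARY_OP * → 10 * -19 = -190. Stack: [-190]
STORE_FAST u → u=-190. Stack: []
LOAD_FAST_LOAD_FAST u,u → push -190,-190. Stack: [-190, -190]
BINARY_OP * → -190 * -190 = 36100. Stack: [36100]
LOAD_CONST → push 11. Stack: [36100, 11]
BINARY_OP - → 36100 - 11 = 36089. Stack: [36089]
STORE_FAST r → r=36089. Stack: []
LOAD_FAST_LOAD_FAST b,a → push 11,25. Stack: [11, 25]
BINARY_OP + → 11 + 25 = 36. Stack: [36]
LOAD_FAST_LOAD_FAST b,r → push 11,36089. Stack: [36, 11, 36089]
BINARY_OP + → 11 + 36089 = 36100. Stack: [36, 36100]
BINARY_OP * → 36 * 36100 = 1299600. Stack: [1299600]
STORE_FAST k → k=1299600. Stack: []
LOAD_FAST u → push -190. Stack: [-190]
RETURN_VALUE → return -190.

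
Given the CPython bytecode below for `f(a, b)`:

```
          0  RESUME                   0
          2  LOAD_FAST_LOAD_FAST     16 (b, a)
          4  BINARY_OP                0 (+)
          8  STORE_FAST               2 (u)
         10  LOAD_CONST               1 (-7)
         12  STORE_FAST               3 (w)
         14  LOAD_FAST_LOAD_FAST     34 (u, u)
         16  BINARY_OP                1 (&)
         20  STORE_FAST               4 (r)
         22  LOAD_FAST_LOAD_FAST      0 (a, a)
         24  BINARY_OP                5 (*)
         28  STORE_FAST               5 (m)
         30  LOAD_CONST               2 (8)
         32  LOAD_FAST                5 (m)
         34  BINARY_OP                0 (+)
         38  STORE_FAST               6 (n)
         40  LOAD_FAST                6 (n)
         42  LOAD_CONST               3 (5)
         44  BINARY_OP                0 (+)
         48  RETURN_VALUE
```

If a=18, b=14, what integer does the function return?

337

LOAD_FAST_LOAD_FAST b,a → push 14,18. Stack: [14, 18]
BINARY_OP + → 14 + 18 = 32. Stack: [32]
STORE_FAST u → u=32. Stack: []
LOAD_CONST → push -7. Stack: [-7]
STORE_FAST w → w=-7. Stack: []
LOAD_FAST_LOAD_FAST u,u → push 32,32. Stack: [32, 32]
BINARY_OP & → 32 & 32 = 32. Stack: [32]
STORE_FAST r → r=32. Stack: []
LOAD_FAST_LOAD_FAST a,a → push 18,18. Stack: [18, 18]
BINARY_OP * → 18 * 18 = 324. Stack: [324]
STORE_FAST m → m=324. Stack: []
LOAD_CONST → push 8. Stack: [8]
LOAD_FAST m → push 324. Stack: [8, 324]
BINARY_OP + → 8 + 324 = 332. Stack: [332]
STORE_FAST n → n=332. Stack: []
LOAD_FAST n → push 332. Stack: [332]
LOAD_CONST → push 5. Stack: [332, 5]
BINARY_OP + → 332 + 5 = 337. Stack: [337]
RETURN_VALUE → return 337.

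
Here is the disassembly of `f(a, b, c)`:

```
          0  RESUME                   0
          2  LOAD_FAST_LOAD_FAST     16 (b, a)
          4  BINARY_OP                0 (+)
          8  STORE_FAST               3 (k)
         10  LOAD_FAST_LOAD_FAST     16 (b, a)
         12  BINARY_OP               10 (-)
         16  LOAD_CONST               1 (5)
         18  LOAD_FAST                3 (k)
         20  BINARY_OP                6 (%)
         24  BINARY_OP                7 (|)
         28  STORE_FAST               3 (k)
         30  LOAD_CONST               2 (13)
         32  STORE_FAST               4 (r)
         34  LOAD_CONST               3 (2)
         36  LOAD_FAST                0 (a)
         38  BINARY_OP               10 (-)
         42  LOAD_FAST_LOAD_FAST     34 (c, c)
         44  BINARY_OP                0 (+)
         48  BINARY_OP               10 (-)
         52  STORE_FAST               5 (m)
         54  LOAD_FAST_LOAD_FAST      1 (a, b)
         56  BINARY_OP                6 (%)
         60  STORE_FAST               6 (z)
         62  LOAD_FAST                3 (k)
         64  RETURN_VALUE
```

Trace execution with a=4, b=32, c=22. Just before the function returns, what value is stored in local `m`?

-46

LOAD_FAST_LOAD_FAST b,a → push 32,4. Stack: [32, 4]
BINARY_OP + → 32 + 4 = 36. Stack: [36]
STORE_FAST k → k=36. Stack: []
LOAD_FAST_LOAD_FAST b,a → push 32,4. Stack: [32, 4]
BINARY_OP - → 32 - 4 = 28. Stack: [28]
LOAD_CONST → push 5. Stack: [28, 5]
LOAD_FAST k → push 36. Stack: [28, 5, 36]
BINARY_OP % → 5 % 36 = 5. Stack: [28, 5]
BINARY_OP | → 28 | 5 = 29. Stack: [29]
STORE_FAST k → k=29. Stack: []
LOAD_CONST → push 13. Stack: [13]
STORE_FAST r → r=13. Stack: []
LOAD_CONST → push 2. Stack: [2]
LOAD_FAST a → push 4. Stack: [2, 4]
BINARY_OP - → 2 - 4 = -2. Stack: [-2]
LOAD_FAST_LOAD_FAST c,c → push 22,22. Stack: [-2, 22, 22]
BINARY_OP + → 22 + 22 = 44. Stack: [-2, 44]
BINARY_OP - → -2 - 44 = -46. Stack: [-46]
STORE_FAST m → m=-46. Stack: []
LOAD_FAST_LOAD_FAST a,b → push 4,32. Stack: [4, 32]
BINARY_OP % → 4 % 32 = 4. Stack: [4]
STORE_FAST z → z=4. Stack: []
LOAD_FAST k → push 29. Stack: [29]
RETURN_VALUE → return 29.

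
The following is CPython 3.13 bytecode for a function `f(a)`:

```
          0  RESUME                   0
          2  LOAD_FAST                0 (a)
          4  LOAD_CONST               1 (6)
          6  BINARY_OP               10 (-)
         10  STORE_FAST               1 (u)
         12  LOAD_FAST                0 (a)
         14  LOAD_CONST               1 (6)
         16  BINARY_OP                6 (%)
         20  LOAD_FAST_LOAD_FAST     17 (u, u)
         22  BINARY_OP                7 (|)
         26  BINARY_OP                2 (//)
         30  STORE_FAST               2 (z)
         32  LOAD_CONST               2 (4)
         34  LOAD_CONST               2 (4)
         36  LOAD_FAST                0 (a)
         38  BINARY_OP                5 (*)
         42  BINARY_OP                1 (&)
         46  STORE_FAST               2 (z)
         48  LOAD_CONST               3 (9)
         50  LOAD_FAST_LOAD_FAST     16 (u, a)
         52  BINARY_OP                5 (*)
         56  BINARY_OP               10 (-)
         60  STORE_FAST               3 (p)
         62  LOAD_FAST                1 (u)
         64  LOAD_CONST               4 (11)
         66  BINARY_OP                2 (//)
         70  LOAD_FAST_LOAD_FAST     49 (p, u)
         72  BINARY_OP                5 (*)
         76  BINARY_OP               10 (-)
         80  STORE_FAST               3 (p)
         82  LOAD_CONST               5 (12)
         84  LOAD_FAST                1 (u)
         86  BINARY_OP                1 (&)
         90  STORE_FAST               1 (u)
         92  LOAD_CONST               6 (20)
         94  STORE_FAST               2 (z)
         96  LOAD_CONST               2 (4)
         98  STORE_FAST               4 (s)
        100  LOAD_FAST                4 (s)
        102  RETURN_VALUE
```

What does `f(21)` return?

LOAD_FAST a → push 21. Stack: [21]
LOAD_CONST → push 6. Stack: [21, 6]
BINARY_OP - → 21 - 6 = 15. Stack: [15]
STORE_FAST u → u=15. Stack: []
LOAD_FAST a → push 21. Stack: [21]
LOAD_CONST → push 6. Stack: [21, 6]
BINARY_OP % → 21 % 6 = 3. Stack: [3]
LOAD_FAST_LOAD_FAST u,u → push 15,15. Stack: [3, 15, 15]
BINARY_OP | → 15 | 15 = 15. Stack: [3, 15]
BINARY_OP // → 3 // 15 = 0. Stack: [0]
STORE_FAST z → z=0. Stack: []
LOAD_CONST → push 4. Stack: [4]
LOAD_CONST → push 4. Stack: [4, 4]
LOAD_FAST a → push 21. Stack: [4, 4, 21]
BINARY_OP * → 4 * 21 = 84. Stack: [4, 84]
BINARY_OP & → 4 & 84 = 4. Stack: [4]
STORE_FAST z → z=4. Stack: []
LOAD_CONST → push 9. Stack: [9]
LOAD_FAST_LOAD_FAST u,a → push 15,21. Stack: [9, 15, 21]
BINARY_OP * → 15 * 21 = 315. Stack: [9, 315]
BINARY_OP - → 9 - 315 = -306. Stack: [-306]
STORE_FAST p → p=-306. Stack: []
LOAD_FAST u → push 15. Stack: [15]
LOAD_CONST → push 11. Stack: [15, 11]
BINARY_OP // → 15 // 11 = 1. Stack: [1]
LOAD_FAST_LOAD_FAST p,u → push -306,15. Stack: [1, -306, 15]
BINARY_OP * → -306 * 15 = -4590. Stack: [1, -4590]
BINARY_OP - → 1 - -4590 = 4591. Stack: [4591]
STORE_FAST p → p=4591. Stack: []
LOAD_CONST → push 12. Stack: [12]
LOAD_FAST u → push 15. Stack: [12, 15]
BINARY_OP & → 12 & 15 = 12. Stack: [12]
STORE_FAST u → u=12. Stack: []
LOAD_CONST → push 20. Stack: [20]
STORE_FAST z → z=20. Stack: []
LOAD_CONST → push 4. Stack: [4]
STORE_FAST s → s=4. Stack: []
LOAD_FAST s → push 4. Stack: [4]
RETURN_VALUE → return 4.

4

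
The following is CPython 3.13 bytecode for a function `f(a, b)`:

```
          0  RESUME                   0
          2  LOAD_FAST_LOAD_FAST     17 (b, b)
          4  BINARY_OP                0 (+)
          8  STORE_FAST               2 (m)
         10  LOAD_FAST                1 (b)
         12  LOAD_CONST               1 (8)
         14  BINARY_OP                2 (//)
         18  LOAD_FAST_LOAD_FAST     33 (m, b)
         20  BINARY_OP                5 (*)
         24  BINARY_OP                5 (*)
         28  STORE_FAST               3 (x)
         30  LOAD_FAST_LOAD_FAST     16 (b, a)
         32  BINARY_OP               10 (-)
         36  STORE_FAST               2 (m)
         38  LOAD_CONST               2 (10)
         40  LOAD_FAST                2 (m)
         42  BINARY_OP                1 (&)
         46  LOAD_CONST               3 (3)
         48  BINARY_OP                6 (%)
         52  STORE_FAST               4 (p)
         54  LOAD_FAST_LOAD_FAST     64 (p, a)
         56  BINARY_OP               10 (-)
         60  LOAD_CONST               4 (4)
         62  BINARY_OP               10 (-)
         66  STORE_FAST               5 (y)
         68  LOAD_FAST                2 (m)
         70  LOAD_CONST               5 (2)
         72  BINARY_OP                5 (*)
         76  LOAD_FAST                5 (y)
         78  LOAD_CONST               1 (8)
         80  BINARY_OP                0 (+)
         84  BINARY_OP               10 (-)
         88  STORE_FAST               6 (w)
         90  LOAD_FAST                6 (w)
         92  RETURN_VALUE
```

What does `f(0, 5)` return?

6

LOAD_FAST_LOAD_FAST b,b → push 5,5. Stack: [5, 5]
BINARY_OP + → 5 + 5 = 10. Stack: [10]
STORE_FAST m → m=10. Stack: []
LOAD_FAST b → push 5. Stack: [5]
LOAD_CONST → push 8. Stack: [5, 8]
BINARY_OP // → 5 // 8 = 0. Stack: [0]
LOAD_FAST_LOAD_FAST m,b → push 10,5. Stack: [0, 10, 5]
BINARY_OP * → 10 * 5 = 50. Stack: [0, 50]
BINARY_OP * → 0 * 50 = 0. Stack: [0]
STORE_FAST x → x=0. Stack: []
LOAD_FAST_LOAD_FAST b,a → push 5,0. Stack: [5, 0]
BINARY_OP - → 5 - 0 = 5. Stack: [5]
STORE_FAST m → m=5. Stack: []
LOAD_CONST → push 10. Stack: [10]
LOAD_FAST m → push 5. Stack: [10, 5]
BINARY_OP & → 10 & 5 = 0. Stack: [0]
LOAD_CONST → push 3. Stack: [0, 3]
BINARY_OP % → 0 % 3 = 0. Stack: [0]
STORE_FAST p → p=0. Stack: []
LOAD_FAST_LOAD_FAST p,a → push 0,0. Stack: [0, 0]
BINARY_OP - → 0 - 0 = 0. Stack: [0]
LOAD_CONST → push 4. Stack: [0, 4]
BINARY_OP - → 0 - 4 = -4. Stack: [-4]
STORE_FAST y → y=-4. Stack: []
LOAD_FAST m → push 5. Stack: [5]
LOAD_CONST → push 2. Stack: [5, 2]
BINARY_OP * → 5 * 2 = 10. Stack: [10]
LOAD_FAST y → push -4. Stack: [10, -4]
LOAD_CONST → push 8. Stack: [10, -4, 8]
BINARY_OP + → -4 + 8 = 4. Stack: [10, 4]
BINARY_OP - → 10 - 4 = 6. Stack: [6]
STORE_FAST w → w=6. Stack: []
LOAD_FAST w → push 6. Stack: [6]
RETURN_VALUE → return 6.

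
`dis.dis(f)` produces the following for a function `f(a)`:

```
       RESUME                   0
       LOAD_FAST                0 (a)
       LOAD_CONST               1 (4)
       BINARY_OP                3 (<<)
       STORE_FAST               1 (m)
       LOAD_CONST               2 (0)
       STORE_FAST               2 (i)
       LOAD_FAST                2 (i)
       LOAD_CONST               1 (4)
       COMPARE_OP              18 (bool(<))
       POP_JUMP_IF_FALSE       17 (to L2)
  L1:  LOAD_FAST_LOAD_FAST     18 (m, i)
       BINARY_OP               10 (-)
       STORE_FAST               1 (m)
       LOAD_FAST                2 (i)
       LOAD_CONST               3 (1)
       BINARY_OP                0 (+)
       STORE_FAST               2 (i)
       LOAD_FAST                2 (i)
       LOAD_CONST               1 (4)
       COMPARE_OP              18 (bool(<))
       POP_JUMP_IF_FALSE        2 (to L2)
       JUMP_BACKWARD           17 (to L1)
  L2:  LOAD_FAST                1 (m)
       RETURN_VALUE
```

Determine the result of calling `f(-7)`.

-118

LOAD_FAST a → push -7. Stack: [-7]
LOAD_CONST → push 4. Stack: [-7, 4]
BINARY_OP << → -7 << 4 = -112. Stack: [-112]
STORE_FAST m → m=-112. Stack: []
LOAD_CONST → push 0. Stack: [0]
STORE_FAST i → i=0. Stack: []
LOAD_FAST i → push 0. Stack: [0]
LOAD_CONST → push 4. Stack: [0, 4]
COMPARE_OP bool(<) → 0 vs 4 = True. Stack: [True]
POP_JUMP_IF_FALSE → pop True; no jump. Stack: []
LOAD_FAST_LOAD_FAST m,i → push -112,0. Stack: [-112, 0]
BINARY_OP - → -112 - 0 = -112. Stack: [-112]
STORE_FAST m → m=-112. Stack: []
LOAD_FAST i → push 0. Stack: [0]
LOAD_CONST → push 1. Stack: [0, 1]
BINARY_OP + → 0 + 1 = 1. Stack: [1]
STORE_FAST i → i=1. Stack: []
LOAD_FAST i → push 1. Stack: [1]
LOAD_CONST → push 4. Stack: [1, 4]
COMPARE_OP bool(<) → 1 vs 4 = True. Stack: [True]
POP_JUMP_IF_FALSE → pop True; no jump. Stack: []
LOAD_FAST_LOAD_FAST m,i → push -112,1. Stack: [-112, 1]
BINARY_OP - → -112 - 1 = -113. Stack: [-113]
STORE_FAST m → m=-113. Stack: []
LOAD_FAST i → push 1. Stack: [1]
LOAD_CONST → push 1. Stack: [1, 1]
BINARY_OP + → 1 + 1 = 2. Stack: [2]
STORE_FAST i → i=2. Stack: []
LOAD_FAST i → push 2. Stack: [2]
LOAD_CONST → push 4. Stack: [2, 4]
COMPARE_OP bool(<) → 2 vs 4 = True. Stack: [True]
POP_JUMP_IF_FALSE → pop True; no jump. Stack: []
LOAD_FAST_LOAD_FAST m,i → push -113,2. Stack: [-113, 2]
BINARY_OP - → -113 - 2 = -115. Stack: [-115]
STORE_FAST m → m=-115. Stack: []
LOAD_FAST i → push 2. Stack: [2]
LOAD_CONST → push 1. Stack: [2, 1]
BINARY_OP + → 2 + 1 = 3. Stack: [3]
STORE_FAST i → i=3. Stack: []
LOAD_FAST i → push 3. Stack: [3]
LOAD_CONST → push 4. Stack: [3, 4]
COMPARE_OP bool(<) → 3 vs 4 = True. Stack: [True]
POP_JUMP_IF_FALSE → pop True; no jump. Stack: []
LOAD_FAST_LOAD_FAST m,i → push -115,3. Stack: [-115, 3]
BINARY_OP - → -115 - 3 = -118. Stack: [-118]
STORE_FAST m → m=-118. Stack: []
LOAD_FAST i → push 3. Stack: [3]
LOAD_CONST → push 1. Stack: [3, 1]
BINARY_OP + → 3 + 1 = 4. Stack: [4]
STORE_FAST i → i=4. Stack: []
LOAD_FAST i → push 4. Stack: [4]
LOAD_CONST → push 4. Stack: [4, 4]
COMPARE_OP bool(<) → 4 vs 4 = False. Stack: [False]
POP_JUMP_IF_FALSE → pop False; jump. Stack: []
LOAD_FAST m → push -118. Stack: [-118]
RETURN_VALUE → return -118.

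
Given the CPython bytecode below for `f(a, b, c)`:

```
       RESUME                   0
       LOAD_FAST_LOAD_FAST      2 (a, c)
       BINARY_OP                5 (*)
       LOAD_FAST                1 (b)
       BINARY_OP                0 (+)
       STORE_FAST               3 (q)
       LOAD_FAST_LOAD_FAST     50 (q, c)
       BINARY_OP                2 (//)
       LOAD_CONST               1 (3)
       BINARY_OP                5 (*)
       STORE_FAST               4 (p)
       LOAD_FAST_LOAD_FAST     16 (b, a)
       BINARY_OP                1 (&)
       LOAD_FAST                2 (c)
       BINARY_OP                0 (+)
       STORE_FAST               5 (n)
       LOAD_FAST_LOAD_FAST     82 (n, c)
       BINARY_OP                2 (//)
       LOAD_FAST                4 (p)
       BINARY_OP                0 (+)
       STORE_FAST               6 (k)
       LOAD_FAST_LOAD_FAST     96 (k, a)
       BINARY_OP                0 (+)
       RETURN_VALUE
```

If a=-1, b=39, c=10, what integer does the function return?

LOAD_FAST_LOAD_FAST a,c → push -1,10. Stack: [-1, 10]
BINARY_OP * → -1 * 10 = -10. Stack: [-10]
LOAD_FAST b → push 39. Stack: [-10, 39]
BINARY_OP + → -10 + 39 = 29. Stack: [29]
STORE_FAST q → q=29. Stack: []
LOAD_FAST_LOAD_FAST q,c → push 29,10. Stack: [29, 10]
BINARY_OP // → 29 // 10 = 2. Stack: [2]
LOAD_CONST → push 3. Stack: [2, 3]
BINARY_OP * → 2 * 3 = 6. Stack: [6]
STORE_FAST p → p=6. Stack: []
LOAD_FAST_LOAD_FAST b,a → push 39,-1. Stack: [39, -1]
BINARY_OP & → 39 & -1 = 39. Stack: [39]
LOAD_FAST c → push 10. Stack: [39, 10]
BINARY_OP + → 39 + 10 = 49. Stack: [49]
STORE_FAST n → n=49. Stack: []
LOAD_FAST_LOAD_FAST n,c → push 49,10. Stack: [49, 10]
BINARY_OP // → 49 // 10 = 4. Stack: [4]
LOAD_FAST p → push 6. Stack: [4, 6]
BINARY_OP + → 4 + 6 = 10. Stack: [10]
STORE_FAST k → k=10. Stack: []
LOAD_FAST_LOAD_FAST k,a → push 10,-1. Stack: [10, -1]
BINARY_OP + → 10 + -1 = 9. Stack: [9]
RETURN_VALUE → return 9.

9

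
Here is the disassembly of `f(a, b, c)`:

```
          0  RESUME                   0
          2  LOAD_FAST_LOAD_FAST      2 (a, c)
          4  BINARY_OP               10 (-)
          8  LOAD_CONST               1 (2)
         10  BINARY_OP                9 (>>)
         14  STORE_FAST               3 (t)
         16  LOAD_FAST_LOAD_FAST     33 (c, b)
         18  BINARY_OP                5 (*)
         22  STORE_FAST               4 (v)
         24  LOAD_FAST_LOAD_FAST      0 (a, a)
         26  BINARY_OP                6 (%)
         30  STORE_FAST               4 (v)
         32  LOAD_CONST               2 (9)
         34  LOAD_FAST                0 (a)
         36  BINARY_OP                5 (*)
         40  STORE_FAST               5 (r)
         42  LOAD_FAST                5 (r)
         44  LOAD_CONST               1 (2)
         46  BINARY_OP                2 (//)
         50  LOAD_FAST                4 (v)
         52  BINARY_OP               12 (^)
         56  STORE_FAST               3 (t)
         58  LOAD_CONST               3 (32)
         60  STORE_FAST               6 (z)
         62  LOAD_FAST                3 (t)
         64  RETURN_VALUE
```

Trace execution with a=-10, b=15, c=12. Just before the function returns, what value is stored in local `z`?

LOAD_FAST_LOAD_FAST a,c → push -10,12. Stack: [-10, 12]
BINARY_OP - → -10 - 12 = -22. Stack: [-22]
LOAD_CONST → push 2. Stack: [-22, 2]
BINARY_OP >> → -22 >> 2 = -6. Stack: [-6]
STORE_FAST t → t=-6. Stack: []
LOAD_FAST_LOAD_FAST c,b → push 12,15. Stack: [12, 15]
BINARY_OP * → 12 * 15 = 180. Stack: [180]
STORE_FAST v → v=180. Stack: []
LOAD_FAST_LOAD_FAST a,a → push -10,-10. Stack: [-10, -10]
BINARY_OP % → -10 % -10 = 0. Stack: [0]
STORE_FAST v → v=0. Stack: []
LOAD_CONST → push 9. Stack: [9]
LOAD_FAST a → push -10. Stack: [9, -10]
BINARY_OP * → 9 * -10 = -90. Stack: [-90]
STORE_FAST r → r=-90. Stack: []
LOAD_FAST r → push -90. Stack: [-90]
LOAD_CONST → push 2. Stack: [-90, 2]
BINARY_OP // → -90 // 2 = -45. Stack: [-45]
LOAD_FAST v → push 0. Stack: [-45, 0]
BINARY_OP ^ → -45 ^ 0 = -45. Stack: [-45]
STORE_FAST t → t=-45. Stack: []
LOAD_CONST → push 32. Stack: [32]
STORE_FAST z → z=32. Stack: []
LOAD_FAST t → push -45. Stack: [-45]
RETURN_VALUE → return -45.

32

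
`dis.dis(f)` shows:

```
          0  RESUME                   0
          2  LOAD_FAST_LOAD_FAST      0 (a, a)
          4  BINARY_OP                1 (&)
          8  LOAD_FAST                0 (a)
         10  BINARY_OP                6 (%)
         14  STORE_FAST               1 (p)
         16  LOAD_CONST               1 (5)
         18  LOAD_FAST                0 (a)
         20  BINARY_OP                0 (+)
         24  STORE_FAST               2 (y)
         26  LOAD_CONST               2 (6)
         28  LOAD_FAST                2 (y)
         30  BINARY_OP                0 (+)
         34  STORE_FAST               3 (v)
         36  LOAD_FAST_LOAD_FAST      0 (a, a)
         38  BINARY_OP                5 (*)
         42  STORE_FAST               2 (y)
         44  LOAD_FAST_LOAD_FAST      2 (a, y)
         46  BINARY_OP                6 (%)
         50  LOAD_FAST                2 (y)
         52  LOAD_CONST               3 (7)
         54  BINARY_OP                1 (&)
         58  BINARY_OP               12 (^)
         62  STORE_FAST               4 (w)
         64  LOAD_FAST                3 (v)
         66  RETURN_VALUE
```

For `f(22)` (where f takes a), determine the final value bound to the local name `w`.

LOAD_FAST_LOAD_FAST a,a → push 22,22. Stack: [22, 22]
BINARY_OP & → 22 & 22 = 22. Stack: [22]
LOAD_FAST a → push 22. Stack: [22, 22]
BINARY_OP % → 22 % 22 = 0. Stack: [0]
STORE_FAST p → p=0. Stack: []
LOAD_CONST → push 5. Stack: [5]
LOAD_FAST a → push 22. Stack: [5, 22]
BINARY_OP + → 5 + 22 = 27. Stack: [27]
STORE_FAST y → y=27. Stack: []
LOAD_CONST → push 6. Stack: [6]
LOAD_FAST y → push 27. Stack: [6, 27]
BINARY_OP + → 6 + 27 = 33. Stack: [33]
STORE_FAST v → v=33. Stack: []
LOAD_FAST_LOAD_FAST a,a → push 22,22. Stack: [22, 22]
BINARY_OP * → 22 * 22 = 484. Stack: [484]
STORE_FAST y → y=484. Stack: []
LOAD_FAST_LOAD_FAST a,y → push 22,484. Stack: [22, 484]
BINARY_OP % → 22 % 484 = 22. Stack: [22]
LOAD_FAST y → push 484. Stack: [22, 484]
LOAD_CONST → push 7. Stack: [22, 484, 7]
BINARY_OP & → 484 & 7 = 4. Stack: [22, 4]
BINARY_OP ^ → 22 ^ 4 = 18. Stack: [18]
STORE_FAST w → w=18. Stack: []
LOAD_FAST v → push 33. Stack: [33]
RETURN_VALUE → return 33.

18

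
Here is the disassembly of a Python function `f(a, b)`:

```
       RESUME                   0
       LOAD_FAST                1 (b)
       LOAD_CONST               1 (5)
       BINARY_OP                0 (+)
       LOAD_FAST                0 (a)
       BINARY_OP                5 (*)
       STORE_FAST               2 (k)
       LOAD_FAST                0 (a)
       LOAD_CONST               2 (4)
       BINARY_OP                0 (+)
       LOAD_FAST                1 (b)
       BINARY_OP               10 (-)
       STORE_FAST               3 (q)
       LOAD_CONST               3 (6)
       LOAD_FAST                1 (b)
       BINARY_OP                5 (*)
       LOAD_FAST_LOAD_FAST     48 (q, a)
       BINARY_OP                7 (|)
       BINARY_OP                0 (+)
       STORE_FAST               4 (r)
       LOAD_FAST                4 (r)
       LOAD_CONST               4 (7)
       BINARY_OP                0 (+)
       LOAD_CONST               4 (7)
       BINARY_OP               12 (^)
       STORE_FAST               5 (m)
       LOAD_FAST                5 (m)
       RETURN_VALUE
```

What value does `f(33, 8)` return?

LOAD_FAST b → push 8. Stack: [8]
LOAD_CONST → push 5. Stack: [8, 5]
BINARY_OP + → 8 + 5 = 13. Stack: [13]
LOAD_FAST a → push 33. Stack: [13, 33]
BINARY_OP * → 13 * 33 = 429. Stack: [429]
STORE_FAST k → k=429. Stack: []
LOAD_FAST a → push 33. Stack: [33]
LOAD_CONST → push 4. Stack: [33, 4]
BINARY_OP + → 33 + 4 = 37. Stack: [37]
LOAD_FAST b → push 8. Stack: [37, 8]
BINARY_OP - → 37 - 8 = 29. Stack: [29]
STORE_FAST q → q=29. Stack: []
LOAD_CONST → push 6. Stack: [6]
LOAD_FAST b → push 8. Stack: [6, 8]
BINARY_OP * → 6 * 8 = 48. Stack: [48]
LOAD_FAST_LOAD_FAST q,a → push 29,33. Stack: [48, 29, 33]
BINARY_OP | → 29 | 33 = 61. Stack: [48, 61]
BINARY_OP + → 48 + 61 = 109. Stack: [109]
STORE_FAST r → r=109. Stack: []
LOAD_FAST r → push 109. Stack: [109]
LOAD_CONST → push 7. Stack: [109, 7]
BINARY_OP + → 109 + 7 = 116. Stack: [116]
LOAD_CONST → push 7. Stack: [116, 7]
BINARY_OP ^ → 116 ^ 7 = 115. Stack: [115]
STORE_FAST m → m=115. Stack: []
LOAD_FAST m → push 115. Stack: [115]
RETURN_VALUE → return 115.

115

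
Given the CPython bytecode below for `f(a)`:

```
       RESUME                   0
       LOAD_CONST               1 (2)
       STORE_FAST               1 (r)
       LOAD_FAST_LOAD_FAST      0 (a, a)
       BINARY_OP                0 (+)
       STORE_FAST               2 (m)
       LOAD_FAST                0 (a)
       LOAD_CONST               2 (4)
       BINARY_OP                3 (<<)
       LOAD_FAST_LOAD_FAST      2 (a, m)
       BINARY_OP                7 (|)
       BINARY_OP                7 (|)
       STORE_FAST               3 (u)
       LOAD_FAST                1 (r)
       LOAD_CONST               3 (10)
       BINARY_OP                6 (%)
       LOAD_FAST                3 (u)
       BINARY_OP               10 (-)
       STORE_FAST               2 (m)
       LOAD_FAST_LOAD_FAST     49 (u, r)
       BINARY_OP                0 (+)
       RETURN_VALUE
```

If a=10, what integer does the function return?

192

LOAD_CONST → push 2. Stack: [2]
STORE_FAST r → r=2. Stack: []
LOAD_FAST_LOAD_FAST a,a → push 10,10. Stack: [10, 10]
BINARY_OP + → 10 + 10 = 20. Stack: [20]
STORE_FAST m → m=20. Stack: []
LOAD_FAST a → push 10. Stack: [10]
LOAD_CONST → push 4. Stack: [10, 4]
BINARY_OP << → 10 << 4 = 160. Stack: [160]
LOAD_FAST_LOAD_FAST a,m → push 10,20. Stack: [160, 10, 20]
BINARY_OP | → 10 | 20 = 30. Stack: [160, 30]
BINARY_OP | → 160 | 30 = 190. Stack: [190]
STORE_FAST u → u=190. Stack: []
LOAD_FAST r → push 2. Stack: [2]
LOAD_CONST → push 10. Stack: [2, 10]
BINARY_OP % → 2 % 10 = 2. Stack: [2]
LOAD_FAST u → push 190. Stack: [2, 190]
BINARY_OP - → 2 - 190 = -188. Stack: [-188]
STORE_FAST m → m=-188. Stack: []
LOAD_FAST_LOAD_FAST u,r → push 190,2. Stack: [190, 2]
BINARY_OP + → 190 + 2 = 192. Stack: [192]
RETURN_VALUE → return 192.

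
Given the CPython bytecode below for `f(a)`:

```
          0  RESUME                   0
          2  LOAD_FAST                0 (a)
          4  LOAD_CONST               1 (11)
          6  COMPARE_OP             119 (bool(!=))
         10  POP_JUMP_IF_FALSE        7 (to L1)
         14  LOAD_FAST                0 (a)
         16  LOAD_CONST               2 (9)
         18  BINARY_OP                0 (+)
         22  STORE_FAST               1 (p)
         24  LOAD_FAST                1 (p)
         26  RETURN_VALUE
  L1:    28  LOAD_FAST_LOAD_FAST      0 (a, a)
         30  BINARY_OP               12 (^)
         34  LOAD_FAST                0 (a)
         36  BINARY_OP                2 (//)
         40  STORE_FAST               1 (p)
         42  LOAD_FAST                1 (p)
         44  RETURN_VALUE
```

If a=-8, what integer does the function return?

LOAD_FAST a → push -8. Stack: [-8]
LOAD_CONST → push 11. Stack: [-8, 11]
COMPARE_OP bool(!=) → -8 vs 11 = True. Stack: [True]
POP_JUMP_IF_FALSE → pop True; no jump. Stack: []
LOAD_FAST a → push -8. Stack: [-8]
LOAD_CONST → push 9. Stack: [-8, 9]
BINARY_OP + → -8 + 9 = 1. Stack: [1]
STORE_FAST p → p=1. Stack: []
LOAD_FAST p → push 1. Stack: [1]
RETURN_VALUE → return 1.

1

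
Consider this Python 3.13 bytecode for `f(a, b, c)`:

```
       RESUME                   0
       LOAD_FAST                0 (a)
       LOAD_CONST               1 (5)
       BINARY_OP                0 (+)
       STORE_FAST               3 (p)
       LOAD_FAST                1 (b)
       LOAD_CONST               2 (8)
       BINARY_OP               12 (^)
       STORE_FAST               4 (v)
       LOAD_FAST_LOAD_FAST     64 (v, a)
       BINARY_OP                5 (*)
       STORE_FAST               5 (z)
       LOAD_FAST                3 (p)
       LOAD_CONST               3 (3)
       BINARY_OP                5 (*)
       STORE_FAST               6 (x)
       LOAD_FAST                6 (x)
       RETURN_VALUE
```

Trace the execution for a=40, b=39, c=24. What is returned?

LOAD_FAST a → push 40. Stack: [40]
LOAD_CONST → push 5. Stack: [40, 5]
BINARY_OP + → 40 + 5 = 45. Stack: [45]
STORE_FAST p → p=45. Stack: []
LOAD_FAST b → push 39. Stack: [39]
LOAD_CONST → push 8. Stack: [39, 8]
BINARY_OP ^ → 39 ^ 8 = 47. Stack: [47]
STORE_FAST v → v=47. Stack: []
LOAD_FAST_LOAD_FAST v,a → push 47,40. Stack: [47, 40]
BINARY_OP * → 47 * 40 = 1880. Stack: [1880]
STORE_FAST z → z=1880. Stack: []
LOAD_FAST p → push 45. Stack: [45]
LOAD_CONST → push 3. Stack: [45, 3]
BINARY_OP * → 45 * 3 = 135. Stack: [135]
STORE_FAST x → x=135. Stack: []
LOAD_FAST x → push 135. Stack: [135]
RETURN_VALUE → return 135.

135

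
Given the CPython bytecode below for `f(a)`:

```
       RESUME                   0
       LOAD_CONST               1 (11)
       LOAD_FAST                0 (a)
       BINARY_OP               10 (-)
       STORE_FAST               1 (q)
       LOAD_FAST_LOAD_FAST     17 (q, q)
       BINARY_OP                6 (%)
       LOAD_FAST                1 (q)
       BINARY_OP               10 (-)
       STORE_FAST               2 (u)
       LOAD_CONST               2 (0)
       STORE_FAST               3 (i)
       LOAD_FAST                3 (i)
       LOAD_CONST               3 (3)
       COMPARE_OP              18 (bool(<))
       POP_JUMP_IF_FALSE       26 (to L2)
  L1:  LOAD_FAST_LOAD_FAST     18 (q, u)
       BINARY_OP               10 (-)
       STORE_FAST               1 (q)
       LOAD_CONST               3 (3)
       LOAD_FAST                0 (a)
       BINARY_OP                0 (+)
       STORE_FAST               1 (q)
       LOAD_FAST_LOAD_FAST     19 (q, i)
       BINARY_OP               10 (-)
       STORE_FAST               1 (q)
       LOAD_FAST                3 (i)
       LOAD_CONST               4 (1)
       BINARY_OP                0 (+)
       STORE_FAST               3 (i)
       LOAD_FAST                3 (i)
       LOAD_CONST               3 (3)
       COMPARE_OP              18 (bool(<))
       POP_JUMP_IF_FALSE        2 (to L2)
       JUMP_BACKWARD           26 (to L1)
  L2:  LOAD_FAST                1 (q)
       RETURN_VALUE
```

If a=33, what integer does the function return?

34

LOAD_CONST → push 11
LOAD_FAST a → push 33
BINARY_OP - → 11 - 33 = -22
STORE_FAST q → q=-22
LOAD_FAST_LOAD_FAST q,q → push -22,-22
BINARY_OP % → -22 % -22 = 0
LOAD_FAST q → push -22
BINARY_OP - → 0 - -22 = 22
STORE_FAST u → u=22
LOAD_CONST → push 0
STORE_FAST i → i=0
LOAD_FAST i → push 0
LOAD_CONST → push 3
COMPARE_OP bool(<) → 0 vs 3 = True
POP_JUMP_IF_FALSE → pop True; no jump
LOAD_FAST_LOAD_FAST q,u → push -22,22
BINARY_OP - → -22 - 22 = -44
STORE_FAST q → q=-44
LOAD_CONST → push 3
LOAD_FAST a → push 33
BINARY_OP + → 3 + 33 = 36
STORE_FAST q → q=36
LOAD_FAST_LOAD_FAST q,i → push 36,0
BINARY_OP - → 36 - 0 = 36
STORE_FAST q → q=36
LOAD_FAST i → push 0
LOAD_CONST → push 1
BINARY_OP + → 0 + 1 = 1
STORE_FAST i → i=1
LOAD_FAST i → push 1
LOAD_CONST → push 3
COMPARE_OP bool(<) → 1 vs 3 = True
POP_JUMP_IF_FALSE → pop True; no jump
LOAD_FAST_LOAD_FAST q,u → push 36,22
BINARY_OP - → 36 - 22 = 14
STORE_FAST q → q=14
LOAD_CONST → push 3
LOAD_FAST a → push 33
BINARY_OP + → 3 + 33 = 36
STORE_FAST q → q=36
LOAD_FAST_LOAD_FAST q,i → push 36,1
BINARY_OP - → 36 - 1 = 35
STORE_FAST q → q=35
LOAD_FAST i → push 1
LOAD_CONST → push 1
BINARY_OP + → 1 + 1 = 2
STORE_FAST i → i=2
LOAD_FAST i → push 2
LOAD_CONST → push 3
COMPARE_OP bool(<) → 2 vs 3 = True
POP_JUMP_IF_FALSE → pop True; no jump
LOAD_FAST_LOAD_FAST q,u → push 35,22
BINARY_OP - → 35 - 22 = 13
STORE_FAST q → q=13
LOAD_CONST → push 3
LOAD_FAST a → push 33
BINARY_OP + → 3 + 33 = 36
STORE_FAST q → q=36
LOAD_FAST_LOAD_FAST q,i → push 36,2
BINARY_OP - → 36 - 2 = 34
STORE_FAST q → q=34
LOAD_FAST i → push 2
LOAD_CONST → push 1
BINARY_OP + → 2 + 1 = 3
STORE_FAST i → i=3
LOAD_FAST i → push 3
LOAD_CONST → push 3
COMPARE_OP bool(<) → 3 vs 3 = False
POP_JUMP_IF_FALSE → pop False; jump
LOAD_FAST q → push 34
RETURN_VALUE → return 34.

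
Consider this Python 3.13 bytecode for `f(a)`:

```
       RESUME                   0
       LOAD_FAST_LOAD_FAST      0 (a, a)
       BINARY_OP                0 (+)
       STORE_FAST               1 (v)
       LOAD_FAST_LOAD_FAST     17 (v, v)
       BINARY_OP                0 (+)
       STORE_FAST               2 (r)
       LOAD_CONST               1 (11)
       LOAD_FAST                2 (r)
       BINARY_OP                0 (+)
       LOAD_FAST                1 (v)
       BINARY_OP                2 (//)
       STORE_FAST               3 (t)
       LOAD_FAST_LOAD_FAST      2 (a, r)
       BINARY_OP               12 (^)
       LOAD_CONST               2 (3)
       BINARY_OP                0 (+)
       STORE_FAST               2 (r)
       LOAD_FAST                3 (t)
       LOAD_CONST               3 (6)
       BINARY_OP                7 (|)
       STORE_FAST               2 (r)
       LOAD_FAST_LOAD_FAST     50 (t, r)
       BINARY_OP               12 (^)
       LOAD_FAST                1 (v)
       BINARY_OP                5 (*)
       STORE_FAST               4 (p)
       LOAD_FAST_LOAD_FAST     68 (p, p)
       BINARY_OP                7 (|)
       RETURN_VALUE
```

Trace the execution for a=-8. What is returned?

-96

LOAD_FAST_LOAD_FAST a,a → push -8,-8. Stack: [-8, -8]
BINARY_OP + → -8 + -8 = -16. Stack: [-16]
STORE_FAST v → v=-16. Stack: []
LOAD_FAST_LOAD_FAST v,v → push -16,-16. Stack: [-16, -16]
BINARY_OP + → -16 + -16 = -32. Stack: [-32]
STORE_FAST r → r=-32. Stack: []
LOAD_CONST → push 11. Stack: [11]
LOAD_FAST r → push -32. Stack: [11, -32]
BINARY_OP + → 11 + -32 = -21. Stack: [-21]
LOAD_FAST v → push -16. Stack: [-21, -16]
BINARY_OP // → -21 // -16 = 1. Stack: [1]
STORE_FAST t → t=1. Stack: []
LOAD_FAST_LOAD_FAST a,r → push -8,-32. Stack: [-8, -32]
BINARY_OP ^ → -8 ^ -32 = 24. Stack: [24]
LOAD_CONST → push 3. Stack: [24, 3]
BINARY_OP + → 24 + 3 = 27. Stack: [27]
STORE_FAST r → r=27. Stack: []
LOAD_FAST t → push 1. Stack: [1]
LOAD_CONST → push 6. Stack: [1, 6]
BINARY_OP | → 1 | 6 = 7. Stack: [7]
STORE_FAST r → r=7. Stack: []
LOAD_FAST_LOAD_FAST t,r → push 1,7. Stack: [1, 7]
BINARY_OP ^ → 1 ^ 7 = 6. Stack: [6]
LOAD_FAST v → push -16. Stack: [6, -16]
BINARY_OP * → 6 * -16 = -96. Stack: [-96]
STORE_FAST p → p=-96. Stack: []
LOAD_FAST_LOAD_FAST p,p → push -96,-96. Stack: [-96, -96]
BINARY_OP | → -96 | -96 = -96. Stack: [-96]
RETURN_VALUE → return -96.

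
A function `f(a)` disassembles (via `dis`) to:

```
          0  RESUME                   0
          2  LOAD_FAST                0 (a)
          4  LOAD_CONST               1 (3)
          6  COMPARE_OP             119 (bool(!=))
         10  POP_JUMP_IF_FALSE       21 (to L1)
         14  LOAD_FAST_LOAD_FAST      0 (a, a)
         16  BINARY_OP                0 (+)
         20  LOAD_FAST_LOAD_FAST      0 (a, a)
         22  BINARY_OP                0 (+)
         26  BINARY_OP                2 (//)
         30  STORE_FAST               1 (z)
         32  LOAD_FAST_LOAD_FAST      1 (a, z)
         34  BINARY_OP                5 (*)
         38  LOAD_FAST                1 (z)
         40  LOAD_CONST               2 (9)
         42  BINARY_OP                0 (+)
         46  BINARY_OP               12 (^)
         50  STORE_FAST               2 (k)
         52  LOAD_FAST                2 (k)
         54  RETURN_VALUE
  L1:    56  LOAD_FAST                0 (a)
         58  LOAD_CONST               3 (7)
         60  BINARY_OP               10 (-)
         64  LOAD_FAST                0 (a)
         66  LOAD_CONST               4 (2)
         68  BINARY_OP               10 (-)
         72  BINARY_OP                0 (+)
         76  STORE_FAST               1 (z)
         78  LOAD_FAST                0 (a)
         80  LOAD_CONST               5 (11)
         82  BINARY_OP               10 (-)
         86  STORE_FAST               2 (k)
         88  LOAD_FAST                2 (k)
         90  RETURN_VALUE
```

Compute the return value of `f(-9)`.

LOAD_FAST a → push -9. Stack: [-9]
LOAD_CONST → push 3. Stack: [-9, 3]
COMPARE_OP bool(!=) → -9 vs 3 = True. Stack: [True]
POP_JUMP_IF_FALSE → pop True; no jump. Stack: []
LOAD_FAST_LOAD_FAST a,a → push -9,-9. Stack: [-9, -9]
BINARY_OP + → -9 + -9 = -18. Stack: [-18]
LOAD_FAST_LOAD_FAST a,a → push -9,-9. Stack: [-18, -9, -9]
BINARY_OP + → -9 + -9 = -18. Stack: [-18, -18]
BINARY_OP // → -18 // -18 = 1. Stack: [1]
STORE_FAST z → z=1. Stack: []
LOAD_FAST_LOAD_FAST a,z → push -9,1. Stack: [-9, 1]
BINARY_OP * → -9 * 1 = -9. Stack: [-9]
LOAD_FAST z → push 1. Stack: [-9, 1]
LOAD_CONST → push 9. Stack: [-9, 1, 9]
BINARY_OP + → 1 + 9 = 10. Stack: [-9, 10]
BINARY_OP ^ → -9 ^ 10 = -3. Stack: [-3]
STORE_FAST k → k=-3. Stack: []
LOAD_FAST k → push -3. Stack: [-3]
RETURN_VALUE → return -3.

-3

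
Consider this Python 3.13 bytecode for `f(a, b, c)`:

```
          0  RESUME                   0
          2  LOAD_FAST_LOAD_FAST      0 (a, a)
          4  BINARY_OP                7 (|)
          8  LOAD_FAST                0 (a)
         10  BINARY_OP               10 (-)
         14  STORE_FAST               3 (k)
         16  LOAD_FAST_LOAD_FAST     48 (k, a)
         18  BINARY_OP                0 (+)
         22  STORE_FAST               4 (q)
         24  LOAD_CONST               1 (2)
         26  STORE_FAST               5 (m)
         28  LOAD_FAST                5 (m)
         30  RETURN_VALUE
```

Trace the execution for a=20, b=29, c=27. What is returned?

LOAD_FAST_LOAD_FAST a,a → push 20,20. Stack: [20, 20]
BINARY_OP | → 20 | 20 = 20. Stack: [20]
LOAD_FAST a → push 20. Stack: [20, 20]
BINARY_OP - → 20 - 20 = 0. Stack: [0]
STORE_FAST k → k=0. Stack: []
LOAD_FAST_LOAD_FAST k,a → push 0,20. Stack: [0, 20]
BINARY_OP + → 0 + 20 = 20. Stack: [20]
STORE_FAST q → q=20. Stack: []
LOAD_CONST → push 2. Stack: [2]
STORE_FAST m → m=2. Stack: []
LOAD_FAST m → push 2. Stack: [2]
RETURN_VALUE → return 2.

2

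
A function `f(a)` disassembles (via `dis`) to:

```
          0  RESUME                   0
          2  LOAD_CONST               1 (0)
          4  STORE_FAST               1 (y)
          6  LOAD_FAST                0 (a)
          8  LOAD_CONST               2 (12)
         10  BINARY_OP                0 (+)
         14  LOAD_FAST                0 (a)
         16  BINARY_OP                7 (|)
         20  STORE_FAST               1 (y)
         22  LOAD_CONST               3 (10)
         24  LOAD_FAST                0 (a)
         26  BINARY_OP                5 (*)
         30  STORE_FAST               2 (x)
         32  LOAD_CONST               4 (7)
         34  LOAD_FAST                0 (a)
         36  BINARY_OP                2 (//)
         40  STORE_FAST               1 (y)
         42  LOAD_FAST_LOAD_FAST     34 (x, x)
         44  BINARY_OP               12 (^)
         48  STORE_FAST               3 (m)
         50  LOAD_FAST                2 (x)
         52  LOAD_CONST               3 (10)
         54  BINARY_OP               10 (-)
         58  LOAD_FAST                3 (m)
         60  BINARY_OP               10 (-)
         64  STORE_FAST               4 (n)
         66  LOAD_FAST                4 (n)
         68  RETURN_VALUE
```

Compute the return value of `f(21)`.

LOAD_CONST → push 0. Stack: [0]
STORE_FAST y → y=0. Stack: []
LOAD_FAST a → push 21. Stack: [21]
LOAD_CONST → push 12. Stack: [21, 12]
BINARY_OP + → 21 + 12 = 33. Stack: [33]
LOAD_FAST a → push 21. Stack: [33, 21]
BINARY_OP | → 33 | 21 = 53. Stack: [53]
STORE_FAST y → y=53. Stack: []
LOAD_CONST → push 10. Stack: [10]
LOAD_FAST a → push 21. Stack: [10, 21]
BINARY_OP * → 10 * 21 = 210. Stack: [210]
STORE_FAST x → x=210. Stack: []
LOAD_CONST → push 7. Stack: [7]
LOAD_FAST a → push 21. Stack: [7, 21]
BINARY_OP // → 7 // 21 = 0. Stack: [0]
STORE_FAST y → y=0. Stack: []
LOAD_FAST_LOAD_FAST x,x → push 210,210. Stack: [210, 210]
BINARY_OP ^ → 210 ^ 210 = 0. Stack: [0]
STORE_FAST m → m=0. Stack: []
LOAD_FAST x → push 210. Stack: [210]
LOAD_CONST → push 10. Stack: [210, 10]
BINARY_OP - → 210 - 10 = 200. Stack: [200]
LOAD_FAST m → push 0. Stack: [200, 0]
BINARY_OP - → 200 - 0 = 200. Stack: [200]
STORE_FAST n → n=200. Stack: []
LOAD_FAST n → push 200. Stack: [200]
RETURN_VALUE → return 200.

200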